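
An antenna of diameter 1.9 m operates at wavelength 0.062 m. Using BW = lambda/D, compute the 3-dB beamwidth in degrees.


BW_rad = 0.062 / 1.9 = 0.032632
BW_deg = 1.87 degrees

1.87 degrees


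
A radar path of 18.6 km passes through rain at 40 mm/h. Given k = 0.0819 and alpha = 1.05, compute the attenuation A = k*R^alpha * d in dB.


gamma = 0.0819 * 40^1.05 = 3.939553 dB/km
A = 3.939553 * 18.6 = 73.28 dB

73.28 dB


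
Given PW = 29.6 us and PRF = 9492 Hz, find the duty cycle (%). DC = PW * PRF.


DC = 29.6e-6 * 9492 * 100 = 28.1%

28.1%


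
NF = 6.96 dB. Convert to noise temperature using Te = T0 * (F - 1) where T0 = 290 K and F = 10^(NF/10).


NF_lin = 10^(6.96/10) = 4.965923
Te = 290 * (4.965923 - 1) = 1150.1 K

1150.1 K


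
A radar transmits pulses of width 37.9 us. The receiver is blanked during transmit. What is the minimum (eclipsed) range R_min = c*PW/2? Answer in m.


R_min = 3e8 * 37.9e-6 / 2 = 5685.0 m

5685.0 m


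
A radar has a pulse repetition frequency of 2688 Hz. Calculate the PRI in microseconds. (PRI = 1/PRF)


PRI = 1/2688 = 0.0003720238 s = 372.0 us

372.0 us


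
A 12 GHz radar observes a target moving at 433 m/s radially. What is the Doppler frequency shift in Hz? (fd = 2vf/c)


fd = 2 * 433 * 12000000000.0 / 3e8 = 34640.0 Hz

34640.0 Hz


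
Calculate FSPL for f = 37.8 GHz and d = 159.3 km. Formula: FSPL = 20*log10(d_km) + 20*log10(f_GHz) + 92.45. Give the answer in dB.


20*log10(159.3) = 44.04
20*log10(37.8) = 31.55
FSPL = 168.0 dB

168.0 dB


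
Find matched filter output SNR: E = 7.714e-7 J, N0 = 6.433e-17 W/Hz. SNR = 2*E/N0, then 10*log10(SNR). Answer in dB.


SNR_lin = 2 * 7.714e-7 / 6.433e-17 = 2.398e10
SNR_dB = 10*log10(2.398e10) = 103.8 dB

103.8 dB


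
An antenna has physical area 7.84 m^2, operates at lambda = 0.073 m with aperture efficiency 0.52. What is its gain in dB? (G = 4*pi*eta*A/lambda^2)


G_linear = 4*pi*0.52*7.84/0.073^2 = 9613.54
G_dB = 10*log10(9613.54) = 39.8 dB

39.8 dB


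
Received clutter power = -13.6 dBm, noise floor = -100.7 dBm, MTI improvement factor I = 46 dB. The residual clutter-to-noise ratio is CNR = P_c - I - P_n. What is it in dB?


CNR = -13.6 - 46 - (-100.7) = 41.1 dB

41.1 dB


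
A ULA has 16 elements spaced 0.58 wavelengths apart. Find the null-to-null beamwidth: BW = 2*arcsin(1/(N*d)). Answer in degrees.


1/(N*d) = 1/(16*0.58) = 0.107759
BW = 2*arcsin(0.107759) = 12.4 degrees

12.4 degrees


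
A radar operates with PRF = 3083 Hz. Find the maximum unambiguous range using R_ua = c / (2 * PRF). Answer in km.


R_ua = 3e8 / (2 * 3083) = 48653.9 m = 48.7 km

48.7 km


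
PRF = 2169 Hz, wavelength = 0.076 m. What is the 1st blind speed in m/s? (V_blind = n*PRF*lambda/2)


V_blind = 1 * 2169 * 0.076 / 2 = 82.4 m/s

82.4 m/s


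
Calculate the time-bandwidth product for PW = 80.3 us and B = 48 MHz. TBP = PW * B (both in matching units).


TBP = 80.3 * 48 = 3854.4

3854.4


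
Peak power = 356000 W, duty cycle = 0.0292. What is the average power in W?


P_avg = 356000 * 0.0292 = 10395.2 W

10395.2 W


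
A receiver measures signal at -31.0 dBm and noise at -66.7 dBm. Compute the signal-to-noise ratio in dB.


SNR = -31.0 - (-66.7) = 35.7 dB

35.7 dB


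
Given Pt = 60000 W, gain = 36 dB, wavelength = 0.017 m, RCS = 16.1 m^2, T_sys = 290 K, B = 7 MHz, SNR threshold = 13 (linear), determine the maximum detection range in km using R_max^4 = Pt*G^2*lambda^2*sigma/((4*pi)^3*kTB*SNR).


G_lin = 10^(36/10) = 3981.071706
R^4 = 60000 * 3981.071706^2 * 0.017^2 * 16.1 / ((4*pi)^3 * 1.38e-23 * 290 * 7000000.0 * 13)
R^4 = 6.12247e18 m^4
R_max = (6.12247e18)^(1/4) = 49743.0 m = 49.7 km

49.7 km


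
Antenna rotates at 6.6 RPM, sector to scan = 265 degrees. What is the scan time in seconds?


t = 265 / (6.6 * 360) * 60 = 6.69 s

6.69 s


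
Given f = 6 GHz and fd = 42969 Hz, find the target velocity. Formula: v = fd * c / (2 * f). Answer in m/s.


v = 42969 * 3e8 / (2 * 6000000000.0) = 1074.2 m/s

1074.2 m/s


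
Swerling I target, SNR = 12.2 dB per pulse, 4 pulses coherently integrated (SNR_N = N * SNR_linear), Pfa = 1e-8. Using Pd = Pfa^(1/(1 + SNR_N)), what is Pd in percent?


SNR_lin = 10^(12.2/10) = 16.59587
SNR_N = 4 * 16.59587 = 66.38348
1/(1 + SNR_N) = 1/67.38348 = 0.0148404
Pd = (1e-8)^0.0148404 = 0.76081
Pd = 76.1%

76.1%


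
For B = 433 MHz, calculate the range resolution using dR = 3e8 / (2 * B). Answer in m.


dR = 3e8 / (2 * 433000000.0) = 0.35 m

0.35 m


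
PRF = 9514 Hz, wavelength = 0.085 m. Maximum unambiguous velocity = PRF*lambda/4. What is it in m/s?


V_ua = 9514 * 0.085 / 4 = 202.2 m/s

202.2 m/s


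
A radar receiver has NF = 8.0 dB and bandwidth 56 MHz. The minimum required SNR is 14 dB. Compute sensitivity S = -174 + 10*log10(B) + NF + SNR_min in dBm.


10*log10(56000000.0) = 77.48
S = -174 + 77.48 + 8.0 + 14 = -74.5 dBm

-74.5 dBm


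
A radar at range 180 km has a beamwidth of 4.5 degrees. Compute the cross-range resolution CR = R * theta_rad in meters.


BW_rad = 0.078539816
CR = 180000 * 0.078539816 = 14137.2 m

14137.2 m


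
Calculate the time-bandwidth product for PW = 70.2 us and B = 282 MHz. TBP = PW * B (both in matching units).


TBP = 70.2 * 282 = 19796.4

19796.4


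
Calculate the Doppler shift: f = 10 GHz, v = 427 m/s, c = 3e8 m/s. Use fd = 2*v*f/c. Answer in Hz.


fd = 2 * 427 * 10000000000.0 / 3e8 = 28466.7 Hz

28466.7 Hz


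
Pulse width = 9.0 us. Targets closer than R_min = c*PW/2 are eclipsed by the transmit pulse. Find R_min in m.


R_min = 3e8 * 9.0e-6 / 2 = 1350.0 m

1350.0 m


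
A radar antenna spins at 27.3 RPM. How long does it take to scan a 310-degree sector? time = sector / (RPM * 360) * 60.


t = 310 / (27.3 * 360) * 60 = 1.89 s

1.89 s


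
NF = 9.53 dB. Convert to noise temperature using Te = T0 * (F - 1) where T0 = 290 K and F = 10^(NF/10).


NF_lin = 10^(9.53/10) = 8.974288
Te = 290 * (8.974288 - 1) = 2312.5 K

2312.5 K


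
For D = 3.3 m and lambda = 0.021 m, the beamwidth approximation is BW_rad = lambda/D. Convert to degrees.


BW_rad = 0.021 / 3.3 = 0.006364
BW_deg = 0.36 degrees

0.36 degrees


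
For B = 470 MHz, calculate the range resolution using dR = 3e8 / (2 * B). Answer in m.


dR = 3e8 / (2 * 470000000.0) = 0.32 m

0.32 m


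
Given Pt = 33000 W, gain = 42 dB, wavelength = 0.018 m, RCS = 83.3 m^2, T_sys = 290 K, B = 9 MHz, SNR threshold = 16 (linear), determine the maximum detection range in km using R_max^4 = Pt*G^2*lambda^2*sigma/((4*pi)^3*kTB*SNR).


G_lin = 10^(42/10) = 15848.931925
R^4 = 33000 * 15848.931925^2 * 0.018^2 * 83.3 / ((4*pi)^3 * 1.38e-23 * 290 * 9000000.0 * 16)
R^4 = 1.9563e20 m^4
R_max = (1.9563e20)^(1/4) = 118265.7 m = 118.3 km

118.3 km


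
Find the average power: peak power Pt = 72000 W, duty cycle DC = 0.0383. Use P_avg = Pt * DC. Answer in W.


P_avg = 72000 * 0.0383 = 2757.6 W

2757.6 W


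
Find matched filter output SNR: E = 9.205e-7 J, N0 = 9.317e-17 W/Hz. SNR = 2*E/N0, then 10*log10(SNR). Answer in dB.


SNR_lin = 2 * 9.205e-7 / 9.317e-17 = 1.976e10
SNR_dB = 10*log10(1.976e10) = 103.0 dB

103.0 dB


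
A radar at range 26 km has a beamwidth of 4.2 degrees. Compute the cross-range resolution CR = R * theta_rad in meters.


BW_rad = 0.073303829
CR = 26000 * 0.073303829 = 1905.9 m

1905.9 m


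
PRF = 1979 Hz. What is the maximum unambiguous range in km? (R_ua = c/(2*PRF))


R_ua = 3e8 / (2 * 1979) = 75795.9 m = 75.8 km

75.8 km


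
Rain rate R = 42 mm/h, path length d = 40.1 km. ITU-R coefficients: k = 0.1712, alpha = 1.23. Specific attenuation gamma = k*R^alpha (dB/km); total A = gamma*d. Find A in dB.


gamma = 0.1712 * 42^1.23 = 16.986362 dB/km
A = 16.986362 * 40.1 = 681.15 dB

681.15 dB


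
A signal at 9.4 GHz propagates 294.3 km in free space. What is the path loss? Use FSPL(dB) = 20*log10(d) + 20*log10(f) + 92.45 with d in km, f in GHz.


20*log10(294.3) = 49.38
20*log10(9.4) = 19.46
FSPL = 161.3 dB

161.3 dB


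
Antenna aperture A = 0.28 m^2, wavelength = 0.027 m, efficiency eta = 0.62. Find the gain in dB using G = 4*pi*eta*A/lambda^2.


G_linear = 4*pi*0.62*0.28/0.027^2 = 2992.49
G_dB = 10*log10(2992.49) = 34.8 dB

34.8 dB


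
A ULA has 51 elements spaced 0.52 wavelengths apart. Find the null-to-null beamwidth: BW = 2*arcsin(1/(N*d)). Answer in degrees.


1/(N*d) = 1/(51*0.52) = 0.037707
BW = 2*arcsin(0.037707) = 4.3 degrees

4.3 degrees


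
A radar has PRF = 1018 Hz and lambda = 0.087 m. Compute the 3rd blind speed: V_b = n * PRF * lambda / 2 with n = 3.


V_blind = 3 * 1018 * 0.087 / 2 = 132.8 m/s

132.8 m/s


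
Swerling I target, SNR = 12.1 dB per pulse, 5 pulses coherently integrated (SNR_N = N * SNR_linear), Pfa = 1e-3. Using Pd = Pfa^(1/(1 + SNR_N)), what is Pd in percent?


SNR_lin = 10^(12.1/10) = 16.2181
SNR_N = 5 * 16.2181 = 81.0905
1/(1 + SNR_N) = 1/82.0905 = 0.0121817
Pd = (1e-3)^0.0121817 = 0.9193
Pd = 91.9%

91.9%


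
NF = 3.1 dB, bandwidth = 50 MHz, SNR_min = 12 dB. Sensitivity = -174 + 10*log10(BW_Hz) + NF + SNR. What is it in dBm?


10*log10(50000000.0) = 76.99
S = -174 + 76.99 + 3.1 + 12 = -81.9 dBm

-81.9 dBm


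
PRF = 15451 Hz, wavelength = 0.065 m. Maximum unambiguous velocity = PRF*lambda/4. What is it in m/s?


V_ua = 15451 * 0.065 / 4 = 251.1 m/s

251.1 m/s


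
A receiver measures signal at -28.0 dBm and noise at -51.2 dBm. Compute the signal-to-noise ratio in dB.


SNR = -28.0 - (-51.2) = 23.2 dB

23.2 dB


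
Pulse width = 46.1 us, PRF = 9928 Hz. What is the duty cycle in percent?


DC = 46.1e-6 * 9928 * 100 = 45.77%

45.77%


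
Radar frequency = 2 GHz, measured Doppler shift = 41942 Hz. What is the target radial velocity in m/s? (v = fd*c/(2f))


v = 41942 * 3e8 / (2 * 2000000000.0) = 3145.7 m/s

3145.7 m/s


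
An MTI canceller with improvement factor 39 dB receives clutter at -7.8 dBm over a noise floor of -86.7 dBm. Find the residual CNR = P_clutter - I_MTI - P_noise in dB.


CNR = -7.8 - 39 - (-86.7) = 39.9 dB

39.9 dB


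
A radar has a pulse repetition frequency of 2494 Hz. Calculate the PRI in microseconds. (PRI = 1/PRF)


PRI = 1/2494 = 0.0004009623 s = 401.0 us

401.0 us


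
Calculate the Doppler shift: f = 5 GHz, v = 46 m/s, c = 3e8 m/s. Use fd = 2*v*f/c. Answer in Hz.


fd = 2 * 46 * 5000000000.0 / 3e8 = 1533.3 Hz

1533.3 Hz


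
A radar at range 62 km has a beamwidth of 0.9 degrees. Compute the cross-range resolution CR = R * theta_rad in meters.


BW_rad = 0.015707963
CR = 62000 * 0.015707963 = 973.9 m

973.9 m


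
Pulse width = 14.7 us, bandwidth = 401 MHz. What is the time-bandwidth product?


TBP = 14.7 * 401 = 5894.7

5894.7


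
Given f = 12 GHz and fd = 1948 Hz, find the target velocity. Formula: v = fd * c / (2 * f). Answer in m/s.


v = 1948 * 3e8 / (2 * 12000000000.0) = 24.4 m/s

24.4 m/s


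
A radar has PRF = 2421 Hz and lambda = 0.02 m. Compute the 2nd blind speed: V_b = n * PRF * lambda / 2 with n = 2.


V_blind = 2 * 2421 * 0.02 / 2 = 48.4 m/s

48.4 m/s


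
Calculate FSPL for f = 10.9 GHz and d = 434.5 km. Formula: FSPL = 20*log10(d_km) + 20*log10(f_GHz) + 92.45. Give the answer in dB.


20*log10(434.5) = 52.76
20*log10(10.9) = 20.75
FSPL = 166.0 dB

166.0 dB


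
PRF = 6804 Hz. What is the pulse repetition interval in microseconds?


PRI = 1/6804 = 0.0001469724 s = 147.0 us

147.0 us


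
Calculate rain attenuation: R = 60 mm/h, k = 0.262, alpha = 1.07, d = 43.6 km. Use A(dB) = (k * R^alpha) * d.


gamma = 0.262 * 60^1.07 = 20.937418 dB/km
A = 20.937418 * 43.6 = 912.87 dB

912.87 dB


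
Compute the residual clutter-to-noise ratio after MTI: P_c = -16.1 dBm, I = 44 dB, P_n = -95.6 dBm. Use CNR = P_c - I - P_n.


CNR = -16.1 - 44 - (-95.6) = 35.5 dB

35.5 dB


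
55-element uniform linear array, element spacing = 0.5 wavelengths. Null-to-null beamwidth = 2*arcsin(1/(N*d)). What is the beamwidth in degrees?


1/(N*d) = 1/(55*0.5) = 0.036364
BW = 2*arcsin(0.036364) = 4.2 degrees

4.2 degrees


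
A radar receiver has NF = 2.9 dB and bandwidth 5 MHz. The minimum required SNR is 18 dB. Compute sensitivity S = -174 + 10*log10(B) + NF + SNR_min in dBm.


10*log10(5000000.0) = 66.99
S = -174 + 66.99 + 2.9 + 18 = -86.1 dBm

-86.1 dBm


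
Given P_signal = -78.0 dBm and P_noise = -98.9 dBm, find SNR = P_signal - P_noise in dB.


SNR = -78.0 - (-98.9) = 20.9 dB

20.9 dB


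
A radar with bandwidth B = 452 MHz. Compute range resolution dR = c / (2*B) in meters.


dR = 3e8 / (2 * 452000000.0) = 0.33 m

0.33 m


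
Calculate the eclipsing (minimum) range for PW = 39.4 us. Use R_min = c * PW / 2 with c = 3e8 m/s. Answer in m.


R_min = 3e8 * 39.4e-6 / 2 = 5910.0 m

5910.0 m


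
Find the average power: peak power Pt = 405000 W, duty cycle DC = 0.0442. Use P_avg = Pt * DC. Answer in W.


P_avg = 405000 * 0.0442 = 17901.0 W

17901.0 W


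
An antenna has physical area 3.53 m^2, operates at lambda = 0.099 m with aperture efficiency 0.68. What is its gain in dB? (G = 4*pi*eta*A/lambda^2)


G_linear = 4*pi*0.68*3.53/0.099^2 = 3077.68
G_dB = 10*log10(3077.68) = 34.9 dB

34.9 dB


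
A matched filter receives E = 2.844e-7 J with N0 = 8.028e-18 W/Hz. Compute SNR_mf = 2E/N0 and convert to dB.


SNR_lin = 2 * 2.844e-7 / 8.028e-18 = 7.085e10
SNR_dB = 10*log10(7.085e10) = 108.5 dB

108.5 dB


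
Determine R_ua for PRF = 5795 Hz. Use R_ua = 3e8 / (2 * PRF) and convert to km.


R_ua = 3e8 / (2 * 5795) = 25884.4 m = 25.9 km

25.9 km


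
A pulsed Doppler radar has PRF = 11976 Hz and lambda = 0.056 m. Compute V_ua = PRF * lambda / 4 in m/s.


V_ua = 11976 * 0.056 / 4 = 167.7 m/s

167.7 m/s


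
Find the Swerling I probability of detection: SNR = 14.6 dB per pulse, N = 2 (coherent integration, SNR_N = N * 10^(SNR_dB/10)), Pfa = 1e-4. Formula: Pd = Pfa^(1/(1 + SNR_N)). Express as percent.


SNR_lin = 10^(14.6/10) = 28.84032
SNR_N = 2 * 28.84032 = 57.68064
1/(1 + SNR_N) = 1/58.68064 = 0.0170414
Pd = (1e-4)^0.0170414 = 0.85474
Pd = 85.5%

85.5%


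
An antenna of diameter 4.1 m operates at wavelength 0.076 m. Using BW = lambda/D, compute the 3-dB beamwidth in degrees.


BW_rad = 0.076 / 4.1 = 0.018537
BW_deg = 1.06 degrees

1.06 degrees


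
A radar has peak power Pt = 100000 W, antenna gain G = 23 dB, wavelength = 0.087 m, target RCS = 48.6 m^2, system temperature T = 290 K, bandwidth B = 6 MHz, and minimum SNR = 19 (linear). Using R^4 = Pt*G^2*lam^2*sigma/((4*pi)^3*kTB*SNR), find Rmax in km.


G_lin = 10^(23/10) = 199.526231
R^4 = 100000 * 199.526231^2 * 0.087^2 * 48.6 / ((4*pi)^3 * 1.38e-23 * 290 * 6000000.0 * 19)
R^4 = 1.61757e18 m^4
R_max = (1.61757e18)^(1/4) = 35662.8 m = 35.7 km

35.7 km


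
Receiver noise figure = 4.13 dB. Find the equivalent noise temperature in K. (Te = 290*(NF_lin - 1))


NF_lin = 10^(4.13/10) = 2.588213
Te = 290 * (2.588213 - 1) = 460.6 K

460.6 K


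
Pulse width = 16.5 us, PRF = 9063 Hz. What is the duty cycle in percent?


DC = 16.5e-6 * 9063 * 100 = 14.95%

14.95%


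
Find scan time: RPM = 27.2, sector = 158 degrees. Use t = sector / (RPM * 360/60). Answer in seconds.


t = 158 / (27.2 * 360) * 60 = 0.97 s

0.97 s


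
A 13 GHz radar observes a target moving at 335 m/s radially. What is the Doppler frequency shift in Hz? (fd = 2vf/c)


fd = 2 * 335 * 13000000000.0 / 3e8 = 29033.3 Hz

29033.3 Hz


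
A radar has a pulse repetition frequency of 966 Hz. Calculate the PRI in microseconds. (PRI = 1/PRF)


PRI = 1/966 = 0.0010351967 s = 1035.2 us

1035.2 us


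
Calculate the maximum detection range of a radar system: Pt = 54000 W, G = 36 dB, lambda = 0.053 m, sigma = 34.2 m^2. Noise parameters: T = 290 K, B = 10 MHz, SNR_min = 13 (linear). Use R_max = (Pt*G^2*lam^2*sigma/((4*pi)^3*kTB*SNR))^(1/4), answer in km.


G_lin = 10^(36/10) = 3981.071706
R^4 = 54000 * 3981.071706^2 * 0.053^2 * 34.2 / ((4*pi)^3 * 1.38e-23 * 290 * 10000000.0 * 13)
R^4 = 7.96382e19 m^4
R_max = (7.96382e19)^(1/4) = 94467.1 m = 94.5 km

94.5 km


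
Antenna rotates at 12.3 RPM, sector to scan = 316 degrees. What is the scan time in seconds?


t = 316 / (12.3 * 360) * 60 = 4.28 s

4.28 s


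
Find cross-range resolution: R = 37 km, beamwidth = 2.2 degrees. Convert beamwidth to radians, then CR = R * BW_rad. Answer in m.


BW_rad = 0.038397244
CR = 37000 * 0.038397244 = 1420.7 m

1420.7 m


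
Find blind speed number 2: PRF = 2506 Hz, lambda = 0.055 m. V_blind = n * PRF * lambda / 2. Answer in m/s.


V_blind = 2 * 2506 * 0.055 / 2 = 137.8 m/s

137.8 m/s


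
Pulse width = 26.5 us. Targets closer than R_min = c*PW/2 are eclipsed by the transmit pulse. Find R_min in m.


R_min = 3e8 * 26.5e-6 / 2 = 3975.0 m

3975.0 m


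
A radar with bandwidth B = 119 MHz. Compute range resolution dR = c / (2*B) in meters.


dR = 3e8 / (2 * 119000000.0) = 1.26 m

1.26 m


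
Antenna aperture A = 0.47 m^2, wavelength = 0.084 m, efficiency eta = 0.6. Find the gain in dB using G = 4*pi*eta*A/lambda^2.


G_linear = 4*pi*0.6*0.47/0.084^2 = 502.23
G_dB = 10*log10(502.23) = 27.0 dB

27.0 dB


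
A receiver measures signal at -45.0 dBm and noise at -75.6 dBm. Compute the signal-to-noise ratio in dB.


SNR = -45.0 - (-75.6) = 30.6 dB

30.6 dB


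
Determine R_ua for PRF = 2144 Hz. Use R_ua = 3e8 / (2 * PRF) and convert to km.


R_ua = 3e8 / (2 * 2144) = 69962.7 m = 70.0 km

70.0 km


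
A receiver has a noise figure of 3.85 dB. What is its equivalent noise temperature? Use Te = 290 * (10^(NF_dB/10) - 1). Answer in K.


NF_lin = 10^(3.85/10) = 2.42661
Te = 290 * (2.42661 - 1) = 413.7 K

413.7 K


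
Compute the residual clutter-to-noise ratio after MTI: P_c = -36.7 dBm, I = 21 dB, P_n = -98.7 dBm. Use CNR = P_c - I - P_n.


CNR = -36.7 - 21 - (-98.7) = 41.0 dB

41.0 dB


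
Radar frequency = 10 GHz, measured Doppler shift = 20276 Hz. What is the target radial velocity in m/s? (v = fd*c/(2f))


v = 20276 * 3e8 / (2 * 10000000000.0) = 304.1 m/s

304.1 m/s


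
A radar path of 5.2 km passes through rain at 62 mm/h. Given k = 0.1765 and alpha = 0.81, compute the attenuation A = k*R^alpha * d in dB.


gamma = 0.1765 * 62^0.81 = 4.995535 dB/km
A = 4.995535 * 5.2 = 25.98 dB

25.98 dB


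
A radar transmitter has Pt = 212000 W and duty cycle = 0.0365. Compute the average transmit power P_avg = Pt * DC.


P_avg = 212000 * 0.0365 = 7738.0 W

7738.0 W


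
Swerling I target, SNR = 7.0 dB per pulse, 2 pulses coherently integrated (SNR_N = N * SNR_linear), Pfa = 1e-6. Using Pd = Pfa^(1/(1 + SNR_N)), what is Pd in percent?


SNR_lin = 10^(7.0/10) = 5.01187
SNR_N = 2 * 5.01187 = 10.02374
1/(1 + SNR_N) = 1/11.02374 = 0.0907133
Pd = (1e-6)^0.0907133 = 0.28558
Pd = 28.6%

28.6%


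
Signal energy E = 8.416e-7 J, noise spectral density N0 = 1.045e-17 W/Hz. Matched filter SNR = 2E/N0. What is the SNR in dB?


SNR_lin = 2 * 8.416e-7 / 1.045e-17 = 1.611e11
SNR_dB = 10*log10(1.611e11) = 112.1 dB

112.1 dB


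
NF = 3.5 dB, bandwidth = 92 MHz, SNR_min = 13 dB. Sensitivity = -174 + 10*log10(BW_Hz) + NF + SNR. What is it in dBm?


10*log10(92000000.0) = 79.64
S = -174 + 79.64 + 3.5 + 13 = -77.9 dBm

-77.9 dBm


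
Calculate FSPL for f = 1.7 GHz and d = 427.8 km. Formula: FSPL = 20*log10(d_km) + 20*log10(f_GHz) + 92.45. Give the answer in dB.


20*log10(427.8) = 52.62
20*log10(1.7) = 4.61
FSPL = 149.7 dB

149.7 dB


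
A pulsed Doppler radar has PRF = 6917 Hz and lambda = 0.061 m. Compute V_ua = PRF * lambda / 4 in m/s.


V_ua = 6917 * 0.061 / 4 = 105.5 m/s

105.5 m/s


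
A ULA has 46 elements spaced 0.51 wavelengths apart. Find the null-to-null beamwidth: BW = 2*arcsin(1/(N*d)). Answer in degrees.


1/(N*d) = 1/(46*0.51) = 0.042626
BW = 2*arcsin(0.042626) = 4.9 degrees

4.9 degrees


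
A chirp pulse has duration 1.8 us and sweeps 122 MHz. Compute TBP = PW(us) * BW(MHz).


TBP = 1.8 * 122 = 219.6

219.6


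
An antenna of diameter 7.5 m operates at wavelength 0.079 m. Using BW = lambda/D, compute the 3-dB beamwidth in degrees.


BW_rad = 0.079 / 7.5 = 0.010533
BW_deg = 0.6 degrees

0.6 degrees


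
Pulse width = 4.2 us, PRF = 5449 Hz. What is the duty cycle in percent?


DC = 4.2e-6 * 5449 * 100 = 2.29%

2.29%


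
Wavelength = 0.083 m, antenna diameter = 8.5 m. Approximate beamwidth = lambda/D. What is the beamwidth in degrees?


BW_rad = 0.083 / 8.5 = 0.009765
BW_deg = 0.56 degrees

0.56 degrees


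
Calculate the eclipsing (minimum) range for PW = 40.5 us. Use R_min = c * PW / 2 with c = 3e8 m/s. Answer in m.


R_min = 3e8 * 40.5e-6 / 2 = 6075.0 m

6075.0 m


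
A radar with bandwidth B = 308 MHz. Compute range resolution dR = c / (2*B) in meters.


dR = 3e8 / (2 * 308000000.0) = 0.49 m

0.49 m


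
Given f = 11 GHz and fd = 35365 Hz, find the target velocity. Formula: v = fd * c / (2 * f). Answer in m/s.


v = 35365 * 3e8 / (2 * 11000000000.0) = 482.3 m/s

482.3 m/s


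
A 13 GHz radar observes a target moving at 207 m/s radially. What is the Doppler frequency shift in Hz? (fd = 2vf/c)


fd = 2 * 207 * 13000000000.0 / 3e8 = 17940.0 Hz

17940.0 Hz


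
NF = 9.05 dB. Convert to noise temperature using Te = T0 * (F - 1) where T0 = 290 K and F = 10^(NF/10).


NF_lin = 10^(9.05/10) = 8.035261
Te = 290 * (8.035261 - 1) = 2040.2 K

2040.2 K


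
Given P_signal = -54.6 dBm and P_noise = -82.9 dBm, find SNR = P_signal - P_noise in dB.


SNR = -54.6 - (-82.9) = 28.3 dB

28.3 dB


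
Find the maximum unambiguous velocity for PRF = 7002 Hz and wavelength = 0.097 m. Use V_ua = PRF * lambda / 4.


V_ua = 7002 * 0.097 / 4 = 169.8 m/s

169.8 m/s


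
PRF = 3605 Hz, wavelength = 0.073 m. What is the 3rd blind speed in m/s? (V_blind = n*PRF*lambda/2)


V_blind = 3 * 3605 * 0.073 / 2 = 394.7 m/s

394.7 m/s


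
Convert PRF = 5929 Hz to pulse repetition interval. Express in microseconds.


PRI = 1/5929 = 0.0001686625 s = 168.7 us

168.7 us


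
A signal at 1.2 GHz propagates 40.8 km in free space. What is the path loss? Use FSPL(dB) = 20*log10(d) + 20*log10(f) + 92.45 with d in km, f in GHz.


20*log10(40.8) = 32.21
20*log10(1.2) = 1.58
FSPL = 126.2 dB

126.2 dB


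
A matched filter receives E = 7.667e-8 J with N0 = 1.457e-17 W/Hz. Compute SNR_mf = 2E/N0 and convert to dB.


SNR_lin = 2 * 7.667e-8 / 1.457e-17 = 1.052e10
SNR_dB = 10*log10(1.052e10) = 100.2 dB

100.2 dB


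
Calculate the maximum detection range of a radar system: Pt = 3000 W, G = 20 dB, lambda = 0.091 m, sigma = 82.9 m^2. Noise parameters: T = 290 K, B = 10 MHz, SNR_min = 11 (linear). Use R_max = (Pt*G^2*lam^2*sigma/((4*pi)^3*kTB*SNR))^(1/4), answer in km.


G_lin = 10^(20/10) = 100.0
R^4 = 3000 * 100.0^2 * 0.091^2 * 82.9 / ((4*pi)^3 * 1.38e-23 * 290 * 10000000.0 * 11)
R^4 = 2.35754e16 m^4
R_max = (2.35754e16)^(1/4) = 12391.2 m = 12.4 km

12.4 km


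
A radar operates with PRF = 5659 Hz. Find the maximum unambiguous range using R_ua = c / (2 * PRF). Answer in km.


R_ua = 3e8 / (2 * 5659) = 26506.4 m = 26.5 km

26.5 km


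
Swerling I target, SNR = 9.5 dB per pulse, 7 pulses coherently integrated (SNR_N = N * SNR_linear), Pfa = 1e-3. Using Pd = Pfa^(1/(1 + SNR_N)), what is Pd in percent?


SNR_lin = 10^(9.5/10) = 8.91251
SNR_N = 7 * 8.91251 = 62.38757
1/(1 + SNR_N) = 1/63.38757 = 0.015776
Pd = (1e-3)^0.015776 = 0.89675
Pd = 89.7%

89.7%


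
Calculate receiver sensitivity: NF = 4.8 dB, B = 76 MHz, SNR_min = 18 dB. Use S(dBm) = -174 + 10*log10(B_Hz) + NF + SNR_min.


10*log10(76000000.0) = 78.81
S = -174 + 78.81 + 4.8 + 18 = -72.4 dBm

-72.4 dBm


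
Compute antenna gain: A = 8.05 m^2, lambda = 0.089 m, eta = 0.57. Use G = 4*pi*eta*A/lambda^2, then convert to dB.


G_linear = 4*pi*0.57*8.05/0.089^2 = 7279.48
G_dB = 10*log10(7279.48) = 38.6 dB

38.6 dB


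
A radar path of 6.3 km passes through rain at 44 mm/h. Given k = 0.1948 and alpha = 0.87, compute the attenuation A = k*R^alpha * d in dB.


gamma = 0.1948 * 44^0.87 = 5.240742 dB/km
A = 5.240742 * 6.3 = 33.02 dB

33.02 dB


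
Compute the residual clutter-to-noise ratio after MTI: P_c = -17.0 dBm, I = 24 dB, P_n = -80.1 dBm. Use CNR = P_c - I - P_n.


CNR = -17.0 - 24 - (-80.1) = 39.1 dB

39.1 dB


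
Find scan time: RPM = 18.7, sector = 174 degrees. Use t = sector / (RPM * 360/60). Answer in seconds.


t = 174 / (18.7 * 360) * 60 = 1.55 s

1.55 s


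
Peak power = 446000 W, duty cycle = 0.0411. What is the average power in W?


P_avg = 446000 * 0.0411 = 18330.6 W

18330.6 W


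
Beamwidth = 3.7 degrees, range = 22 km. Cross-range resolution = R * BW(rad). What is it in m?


BW_rad = 0.064577182
CR = 22000 * 0.064577182 = 1420.7 m

1420.7 m


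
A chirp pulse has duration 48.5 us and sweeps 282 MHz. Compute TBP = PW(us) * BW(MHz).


TBP = 48.5 * 282 = 13677.0

13677.0


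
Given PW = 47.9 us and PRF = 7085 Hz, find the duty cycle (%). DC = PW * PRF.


DC = 47.9e-6 * 7085 * 100 = 33.94%

33.94%


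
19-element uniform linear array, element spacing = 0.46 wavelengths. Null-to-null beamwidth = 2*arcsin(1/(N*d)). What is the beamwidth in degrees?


1/(N*d) = 1/(19*0.46) = 0.114416
BW = 2*arcsin(0.114416) = 13.1 degrees

13.1 degrees


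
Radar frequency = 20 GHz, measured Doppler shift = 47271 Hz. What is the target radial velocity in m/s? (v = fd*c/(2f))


v = 47271 * 3e8 / (2 * 20000000000.0) = 354.5 m/s

354.5 m/s


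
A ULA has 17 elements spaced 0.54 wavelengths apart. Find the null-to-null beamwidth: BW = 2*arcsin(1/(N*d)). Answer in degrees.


1/(N*d) = 1/(17*0.54) = 0.108932
BW = 2*arcsin(0.108932) = 12.5 degrees

12.5 degrees


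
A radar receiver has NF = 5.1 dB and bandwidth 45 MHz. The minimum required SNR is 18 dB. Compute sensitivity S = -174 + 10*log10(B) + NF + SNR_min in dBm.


10*log10(45000000.0) = 76.53
S = -174 + 76.53 + 5.1 + 18 = -74.4 dBm

-74.4 dBm


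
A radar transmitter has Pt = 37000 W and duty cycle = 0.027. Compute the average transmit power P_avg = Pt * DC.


P_avg = 37000 * 0.027 = 999.0 W

999.0 W


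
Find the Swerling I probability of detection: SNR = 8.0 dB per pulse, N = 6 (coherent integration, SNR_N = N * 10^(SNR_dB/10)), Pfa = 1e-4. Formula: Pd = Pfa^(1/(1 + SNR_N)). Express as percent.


SNR_lin = 10^(8.0/10) = 6.30957
SNR_N = 6 * 6.30957 = 37.85742
1/(1 + SNR_N) = 1/38.85742 = 0.0257351
Pd = (1e-4)^0.0257351 = 0.78897
Pd = 78.9%

78.9%


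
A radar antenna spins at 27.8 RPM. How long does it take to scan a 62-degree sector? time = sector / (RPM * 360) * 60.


t = 62 / (27.8 * 360) * 60 = 0.37 s

0.37 s


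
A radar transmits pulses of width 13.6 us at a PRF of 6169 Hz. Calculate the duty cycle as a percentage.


DC = 13.6e-6 * 6169 * 100 = 8.39%

8.39%


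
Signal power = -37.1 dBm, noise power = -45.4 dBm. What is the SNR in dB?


SNR = -37.1 - (-45.4) = 8.3 dB

8.3 dB


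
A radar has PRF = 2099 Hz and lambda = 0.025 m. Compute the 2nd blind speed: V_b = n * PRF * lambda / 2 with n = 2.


V_blind = 2 * 2099 * 0.025 / 2 = 52.5 m/s

52.5 m/s


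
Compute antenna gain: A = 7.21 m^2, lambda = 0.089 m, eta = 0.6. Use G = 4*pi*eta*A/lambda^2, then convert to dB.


G_linear = 4*pi*0.6*7.21/0.089^2 = 6863.04
G_dB = 10*log10(6863.04) = 38.4 dB

38.4 dB


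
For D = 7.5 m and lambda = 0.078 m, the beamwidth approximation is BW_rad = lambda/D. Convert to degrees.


BW_rad = 0.078 / 7.5 = 0.0104
BW_deg = 0.6 degrees

0.6 degrees


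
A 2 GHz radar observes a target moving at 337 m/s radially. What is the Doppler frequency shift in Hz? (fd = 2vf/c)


fd = 2 * 337 * 2000000000.0 / 3e8 = 4493.3 Hz

4493.3 Hz


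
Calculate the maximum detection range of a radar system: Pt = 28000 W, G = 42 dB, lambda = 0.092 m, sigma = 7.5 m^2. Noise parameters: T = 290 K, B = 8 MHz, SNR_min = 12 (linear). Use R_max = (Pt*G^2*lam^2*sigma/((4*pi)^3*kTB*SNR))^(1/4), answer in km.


G_lin = 10^(42/10) = 15848.931925
R^4 = 28000 * 15848.931925^2 * 0.092^2 * 7.5 / ((4*pi)^3 * 1.38e-23 * 290 * 8000000.0 * 12)
R^4 = 5.85622e20 m^4
R_max = (5.85622e20)^(1/4) = 155562.3 m = 155.6 km

155.6 km


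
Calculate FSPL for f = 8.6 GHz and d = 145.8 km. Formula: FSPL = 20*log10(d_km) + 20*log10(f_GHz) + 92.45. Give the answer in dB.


20*log10(145.8) = 43.28
20*log10(8.6) = 18.69
FSPL = 154.4 dB

154.4 dB


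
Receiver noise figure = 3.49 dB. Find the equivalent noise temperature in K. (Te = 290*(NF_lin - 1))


NF_lin = 10^(3.49/10) = 2.233572
Te = 290 * (2.233572 - 1) = 357.7 K

357.7 K


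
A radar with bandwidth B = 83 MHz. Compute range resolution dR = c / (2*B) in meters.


dR = 3e8 / (2 * 83000000.0) = 1.81 m

1.81 m


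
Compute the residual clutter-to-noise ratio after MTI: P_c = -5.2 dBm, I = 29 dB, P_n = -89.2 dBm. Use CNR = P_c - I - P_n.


CNR = -5.2 - 29 - (-89.2) = 55.0 dB

55.0 dB


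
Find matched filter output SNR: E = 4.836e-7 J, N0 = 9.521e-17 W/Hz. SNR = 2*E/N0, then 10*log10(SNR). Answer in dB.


SNR_lin = 2 * 4.836e-7 / 9.521e-17 = 1.016e10
SNR_dB = 10*log10(1.016e10) = 100.1 dB

100.1 dB


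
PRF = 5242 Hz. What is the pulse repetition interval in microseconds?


PRI = 1/5242 = 0.0001907669 s = 190.8 us

190.8 us


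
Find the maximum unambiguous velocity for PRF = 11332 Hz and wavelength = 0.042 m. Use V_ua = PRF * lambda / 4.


V_ua = 11332 * 0.042 / 4 = 119.0 m/s

119.0 m/s


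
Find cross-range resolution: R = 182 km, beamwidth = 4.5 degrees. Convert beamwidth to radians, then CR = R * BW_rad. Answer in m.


BW_rad = 0.078539816
CR = 182000 * 0.078539816 = 14294.2 m

14294.2 m


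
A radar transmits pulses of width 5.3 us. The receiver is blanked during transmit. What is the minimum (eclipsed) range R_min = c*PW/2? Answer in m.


R_min = 3e8 * 5.3e-6 / 2 = 795.0 m

795.0 m


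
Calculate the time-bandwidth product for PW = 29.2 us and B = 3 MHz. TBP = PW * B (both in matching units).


TBP = 29.2 * 3 = 87.6

87.6


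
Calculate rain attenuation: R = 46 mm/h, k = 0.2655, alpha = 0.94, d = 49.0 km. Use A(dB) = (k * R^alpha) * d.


gamma = 0.2655 * 46^0.94 = 9.706371 dB/km
A = 9.706371 * 49.0 = 475.61 dB

475.61 dB


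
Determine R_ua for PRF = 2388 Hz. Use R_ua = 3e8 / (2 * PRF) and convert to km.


R_ua = 3e8 / (2 * 2388) = 62814.1 m = 62.8 km

62.8 km


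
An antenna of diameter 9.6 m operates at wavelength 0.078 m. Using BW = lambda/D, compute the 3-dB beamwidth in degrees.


BW_rad = 0.078 / 9.6 = 0.008125
BW_deg = 0.47 degrees

0.47 degrees


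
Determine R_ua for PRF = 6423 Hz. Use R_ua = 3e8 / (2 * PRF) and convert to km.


R_ua = 3e8 / (2 * 6423) = 23353.6 m = 23.4 km

23.4 km


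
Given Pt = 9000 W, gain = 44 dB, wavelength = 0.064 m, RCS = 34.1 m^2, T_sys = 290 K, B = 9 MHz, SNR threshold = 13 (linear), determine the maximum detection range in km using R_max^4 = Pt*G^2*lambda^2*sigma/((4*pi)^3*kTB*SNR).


G_lin = 10^(44/10) = 25118.864315
R^4 = 9000 * 25118.864315^2 * 0.064^2 * 34.1 / ((4*pi)^3 * 1.38e-23 * 290 * 9000000.0 * 13)
R^4 = 8.53619e20 m^4
R_max = (8.53619e20)^(1/4) = 170929.1 m = 170.9 km

170.9 km


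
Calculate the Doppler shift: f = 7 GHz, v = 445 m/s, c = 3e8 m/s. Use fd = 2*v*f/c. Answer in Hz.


fd = 2 * 445 * 7000000000.0 / 3e8 = 20766.7 Hz

20766.7 Hz


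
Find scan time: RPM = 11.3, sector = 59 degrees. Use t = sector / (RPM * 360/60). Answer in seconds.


t = 59 / (11.3 * 360) * 60 = 0.87 s

0.87 s


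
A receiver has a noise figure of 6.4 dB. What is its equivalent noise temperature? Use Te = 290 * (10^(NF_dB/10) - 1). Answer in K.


NF_lin = 10^(6.4/10) = 4.365158
Te = 290 * (4.365158 - 1) = 975.9 K

975.9 K


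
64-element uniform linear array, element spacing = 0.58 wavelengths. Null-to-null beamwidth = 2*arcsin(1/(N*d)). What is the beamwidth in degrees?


1/(N*d) = 1/(64*0.58) = 0.02694
BW = 2*arcsin(0.02694) = 3.1 degrees

3.1 degrees


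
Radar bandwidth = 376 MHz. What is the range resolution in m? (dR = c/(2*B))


dR = 3e8 / (2 * 376000000.0) = 0.4 m

0.4 m


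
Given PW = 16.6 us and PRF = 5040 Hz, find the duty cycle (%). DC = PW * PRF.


DC = 16.6e-6 * 5040 * 100 = 8.37%

8.37%


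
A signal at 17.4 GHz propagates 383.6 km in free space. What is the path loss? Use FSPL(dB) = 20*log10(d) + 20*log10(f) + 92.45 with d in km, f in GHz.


20*log10(383.6) = 51.68
20*log10(17.4) = 24.81
FSPL = 168.9 dB

168.9 dB


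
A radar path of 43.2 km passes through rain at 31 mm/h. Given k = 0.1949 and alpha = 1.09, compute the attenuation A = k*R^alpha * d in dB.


gamma = 0.1949 * 31^1.09 = 8.229929 dB/km
A = 8.229929 * 43.2 = 355.53 dB

355.53 dB


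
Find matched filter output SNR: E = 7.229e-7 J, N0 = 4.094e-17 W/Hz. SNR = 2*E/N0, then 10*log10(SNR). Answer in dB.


SNR_lin = 2 * 7.229e-7 / 4.094e-17 = 3.532e10
SNR_dB = 10*log10(3.532e10) = 105.5 dB

105.5 dB


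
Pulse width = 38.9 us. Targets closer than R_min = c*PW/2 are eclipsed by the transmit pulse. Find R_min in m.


R_min = 3e8 * 38.9e-6 / 2 = 5835.0 m

5835.0 m


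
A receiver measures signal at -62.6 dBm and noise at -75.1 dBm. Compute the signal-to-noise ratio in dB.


SNR = -62.6 - (-75.1) = 12.5 dB

12.5 dB


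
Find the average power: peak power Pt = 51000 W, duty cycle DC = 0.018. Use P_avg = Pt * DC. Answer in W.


P_avg = 51000 * 0.018 = 918.0 W

918.0 W


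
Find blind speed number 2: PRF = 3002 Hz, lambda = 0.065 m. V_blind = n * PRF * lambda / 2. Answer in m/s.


V_blind = 2 * 3002 * 0.065 / 2 = 195.1 m/s

195.1 m/s


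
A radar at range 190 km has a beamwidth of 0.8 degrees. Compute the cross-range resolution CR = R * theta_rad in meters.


BW_rad = 0.013962634
CR = 190000 * 0.013962634 = 2652.9 m

2652.9 m


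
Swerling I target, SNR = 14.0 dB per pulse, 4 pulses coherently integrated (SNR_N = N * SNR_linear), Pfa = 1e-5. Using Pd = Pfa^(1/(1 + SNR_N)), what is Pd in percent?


SNR_lin = 10^(14.0/10) = 25.11886
SNR_N = 4 * 25.11886 = 100.47544
1/(1 + SNR_N) = 1/101.47544 = 0.0098546
Pd = (1e-5)^0.0098546 = 0.89274
Pd = 89.3%

89.3%


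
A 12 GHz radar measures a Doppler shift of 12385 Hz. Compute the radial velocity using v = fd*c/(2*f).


v = 12385 * 3e8 / (2 * 12000000000.0) = 154.8 m/s

154.8 m/s


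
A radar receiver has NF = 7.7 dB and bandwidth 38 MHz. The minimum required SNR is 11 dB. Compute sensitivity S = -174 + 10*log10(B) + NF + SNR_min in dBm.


10*log10(38000000.0) = 75.8
S = -174 + 75.8 + 7.7 + 11 = -79.5 dBm

-79.5 dBm


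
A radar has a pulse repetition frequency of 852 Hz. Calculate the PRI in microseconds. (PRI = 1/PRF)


PRI = 1/852 = 0.0011737089 s = 1173.7 us

1173.7 us


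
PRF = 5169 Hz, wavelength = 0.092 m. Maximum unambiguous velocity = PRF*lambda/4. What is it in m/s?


V_ua = 5169 * 0.092 / 4 = 118.9 m/s

118.9 m/s


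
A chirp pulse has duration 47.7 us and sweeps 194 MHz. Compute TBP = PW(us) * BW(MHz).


TBP = 47.7 * 194 = 9253.8

9253.8


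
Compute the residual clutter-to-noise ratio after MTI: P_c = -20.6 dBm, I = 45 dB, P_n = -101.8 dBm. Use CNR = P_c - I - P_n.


CNR = -20.6 - 45 - (-101.8) = 36.2 dB

36.2 dB


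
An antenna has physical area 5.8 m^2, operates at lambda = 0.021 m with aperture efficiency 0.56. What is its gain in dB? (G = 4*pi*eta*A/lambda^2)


G_linear = 4*pi*0.56*5.8/0.021^2 = 92552.32
G_dB = 10*log10(92552.32) = 49.7 dB

49.7 dB


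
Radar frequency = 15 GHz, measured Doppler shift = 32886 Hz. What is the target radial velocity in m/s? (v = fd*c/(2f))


v = 32886 * 3e8 / (2 * 15000000000.0) = 328.9 m/s

328.9 m/s


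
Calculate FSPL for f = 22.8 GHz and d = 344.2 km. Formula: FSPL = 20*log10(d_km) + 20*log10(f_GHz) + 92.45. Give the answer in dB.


20*log10(344.2) = 50.74
20*log10(22.8) = 27.16
FSPL = 170.3 dB

170.3 dB


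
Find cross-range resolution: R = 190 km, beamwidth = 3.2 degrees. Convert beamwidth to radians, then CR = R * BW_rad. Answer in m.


BW_rad = 0.055850536
CR = 190000 * 0.055850536 = 10611.6 m

10611.6 m


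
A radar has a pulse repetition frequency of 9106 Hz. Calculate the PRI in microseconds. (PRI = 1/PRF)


PRI = 1/9106 = 0.0001098177 s = 109.8 us

109.8 us


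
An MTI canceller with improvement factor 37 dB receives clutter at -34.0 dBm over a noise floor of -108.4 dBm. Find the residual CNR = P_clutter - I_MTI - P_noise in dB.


CNR = -34.0 - 37 - (-108.4) = 37.4 dB

37.4 dB


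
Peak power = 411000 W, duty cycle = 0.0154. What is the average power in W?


P_avg = 411000 * 0.0154 = 6329.4 W

6329.4 W


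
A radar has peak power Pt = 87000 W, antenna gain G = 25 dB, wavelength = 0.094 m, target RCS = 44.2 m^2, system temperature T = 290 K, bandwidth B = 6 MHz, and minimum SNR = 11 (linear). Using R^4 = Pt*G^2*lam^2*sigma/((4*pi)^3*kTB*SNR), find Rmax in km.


G_lin = 10^(25/10) = 316.227766
R^4 = 87000 * 316.227766^2 * 0.094^2 * 44.2 / ((4*pi)^3 * 1.38e-23 * 290 * 6000000.0 * 11)
R^4 = 6.48256e18 m^4
R_max = (6.48256e18)^(1/4) = 50458.8 m = 50.5 km

50.5 km


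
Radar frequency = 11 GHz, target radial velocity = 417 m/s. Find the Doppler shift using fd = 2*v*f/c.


fd = 2 * 417 * 11000000000.0 / 3e8 = 30580.0 Hz

30580.0 Hz


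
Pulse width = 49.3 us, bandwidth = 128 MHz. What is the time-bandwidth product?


TBP = 49.3 * 128 = 6310.4

6310.4


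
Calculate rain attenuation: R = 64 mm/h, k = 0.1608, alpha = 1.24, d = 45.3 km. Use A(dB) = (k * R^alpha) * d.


gamma = 0.1608 * 64^1.24 = 27.922173 dB/km
A = 27.922173 * 45.3 = 1264.87 dB

1264.87 dB


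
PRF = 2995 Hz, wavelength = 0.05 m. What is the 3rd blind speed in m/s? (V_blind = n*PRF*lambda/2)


V_blind = 3 * 2995 * 0.05 / 2 = 224.6 m/s

224.6 m/s


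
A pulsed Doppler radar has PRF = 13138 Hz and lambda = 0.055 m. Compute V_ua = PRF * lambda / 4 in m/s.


V_ua = 13138 * 0.055 / 4 = 180.6 m/s

180.6 m/s


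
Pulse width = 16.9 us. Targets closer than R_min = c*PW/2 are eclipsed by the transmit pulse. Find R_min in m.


R_min = 3e8 * 16.9e-6 / 2 = 2535.0 m

2535.0 m


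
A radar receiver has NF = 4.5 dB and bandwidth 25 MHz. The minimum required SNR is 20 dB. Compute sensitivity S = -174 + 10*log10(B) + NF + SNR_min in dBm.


10*log10(25000000.0) = 73.98
S = -174 + 73.98 + 4.5 + 20 = -75.5 dBm

-75.5 dBm


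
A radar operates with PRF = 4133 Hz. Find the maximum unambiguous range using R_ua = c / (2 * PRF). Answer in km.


R_ua = 3e8 / (2 * 4133) = 36293.2 m = 36.3 km

36.3 km


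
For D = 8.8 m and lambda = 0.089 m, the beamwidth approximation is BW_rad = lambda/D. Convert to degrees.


BW_rad = 0.089 / 8.8 = 0.010114
BW_deg = 0.58 degrees

0.58 degrees


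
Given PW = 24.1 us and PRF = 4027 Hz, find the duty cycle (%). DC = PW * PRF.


DC = 24.1e-6 * 4027 * 100 = 9.71%

9.71%


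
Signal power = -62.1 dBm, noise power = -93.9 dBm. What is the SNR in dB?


SNR = -62.1 - (-93.9) = 31.8 dB

31.8 dB


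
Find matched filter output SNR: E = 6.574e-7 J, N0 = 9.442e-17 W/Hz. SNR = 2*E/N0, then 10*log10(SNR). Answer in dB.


SNR_lin = 2 * 6.574e-7 / 9.442e-17 = 1.393e10
SNR_dB = 10*log10(1.393e10) = 101.4 dB

101.4 dB


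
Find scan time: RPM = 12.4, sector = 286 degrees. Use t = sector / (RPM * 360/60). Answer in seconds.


t = 286 / (12.4 * 360) * 60 = 3.84 s

3.84 s


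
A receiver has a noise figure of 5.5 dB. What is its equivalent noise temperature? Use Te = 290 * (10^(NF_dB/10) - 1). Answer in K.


NF_lin = 10^(5.5/10) = 3.548134
Te = 290 * (3.548134 - 1) = 739.0 K

739.0 K
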